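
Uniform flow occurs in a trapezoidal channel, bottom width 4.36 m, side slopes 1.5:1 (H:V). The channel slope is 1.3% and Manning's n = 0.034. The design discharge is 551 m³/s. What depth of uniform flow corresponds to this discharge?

y_n = 5.91 m

Manning's equation rearranged: A R^(2/3) = nQ / (1·√S) = 0.034 × 551 / (√0.013) = 164.3.
Try y = 7.24 m: A R^(2/3) = 259.7 — over.
Try y = 4.21 m: A R^(2/3) = 78.31 — short.
Try y = 5.91 m: A R^(2/3) = 164.2 — ≈ 164.3.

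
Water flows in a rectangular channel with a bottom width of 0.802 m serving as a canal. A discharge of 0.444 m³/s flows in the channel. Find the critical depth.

y_c = 0.315 m

For a rectangular channel, critical depth y_c = (q²/g)^(1/3) where q = Q/b = 0.444/0.802 = 0.5536 m²/s.
So y_c = (0.5536²/9.81)^(1/3) = 0.315 m.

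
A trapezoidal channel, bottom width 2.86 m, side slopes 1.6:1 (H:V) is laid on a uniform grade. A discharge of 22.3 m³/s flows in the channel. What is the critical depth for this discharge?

y_c = 1.41 m

At critical depth, Q² T / (g A³) = 1, i.e. A³/T = Q²/g = 22.3²/9.81 = 50.69.
At y = 1.2 m: A³/T = 28.17 — short.
At y = 1.41 m: A³/T = 50.92 — ≈ 50.69.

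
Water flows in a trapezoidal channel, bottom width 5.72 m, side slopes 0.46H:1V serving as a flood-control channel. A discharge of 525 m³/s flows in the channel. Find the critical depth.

y_c = 7.68 m

At critical depth, Q² T / (g A³) = 1, i.e. A³/T = Q²/g = 525²/9.81 = 28100.
Try y = 9.28 m: A³/T = 55860 — over.
Try y = 7.68 m: A³/T = 28070 — ≈ 28100.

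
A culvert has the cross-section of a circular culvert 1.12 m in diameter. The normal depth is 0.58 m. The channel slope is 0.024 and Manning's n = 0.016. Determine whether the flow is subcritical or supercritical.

supercritical

For a circular section of diameter D = 1.12 m at depth y = 0.58 m, the central angle is θ = 2 arccos(1 − 2y/D) = 3.213 rad. Then A = (D²/8)(θ − sin θ) = 0.515 m² and P = Dθ/2 = 1.799 m.
Hydraulic radius R = A/P = 0.515/1.799 = 0.2862 m.
V = (1/n) R^(2/3) √S = (1/0.016) × 0.2862^(2/3) × √0.024 = 4.205 m/s. Hydraulic depth D_h = A/T = 0.515/1.119 = 0.4601 m.
Froude number Fr = V/√(g·D_h) = 4.205/√(9.81×0.4601) = 1.98, which is greater than 1, so the flow is supercritical.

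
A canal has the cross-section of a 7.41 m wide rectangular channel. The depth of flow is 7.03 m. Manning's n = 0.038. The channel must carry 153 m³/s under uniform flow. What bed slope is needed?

S = 0.00382

Flow area A = b·y = 7.41 × 7.03 = 52.09 m². Wetted perimeter P = b + 2y = 7.41 + 2×7.03 = 21.47 m.
Hydraulic radius R = A/P = 52.09/21.47 = 2.426 m.
From Manning's equation, S = [nQ / (1 A R^(2/3))]² = [0.038 × 153 / (1 × 52.09 × 2.426^(2/3))]² = 0.00382.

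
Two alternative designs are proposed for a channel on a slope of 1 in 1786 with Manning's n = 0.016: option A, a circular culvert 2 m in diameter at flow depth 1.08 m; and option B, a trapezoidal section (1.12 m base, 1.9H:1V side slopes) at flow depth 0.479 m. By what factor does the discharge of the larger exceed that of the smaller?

2.55

Channel A: For a circular section of diameter D = 2 m at depth y = 1.08 m, the central angle is θ = 2 arccos(1 − 2y/D) = 3.302 rad. Then A = (D²/8)(θ − sin θ) = 1.731 m² and P = Dθ/2 = 3.302 m. Hydraulic radius R = A/P = 1.731/3.302 = 0.5242 m. Q_A = (1/0.016)·1.731·0.5242^(2/3)·√0.0005599 = 1.664 m³/s.
Channel B: With bottom width b = 1.12 m and side slope z = 1.9: A = (b + zy)y = (1.12 + 1.9×0.479)×0.479 = 0.9724 m²; P = b + 2y√(1+z²) = 1.12 + 2×0.479×2.147 = 3.177 m. Hydraulic radius R = A/P = 0.9724/3.177 = 0.3061 m. Q_B = (1/0.016)·0.9724·0.3061^(2/3)·√0.0005599 = 0.6532 m³/s.
The larger discharge is 1.664 m³/s and the smaller is 0.6532 m³/s; the ratio is 2.55.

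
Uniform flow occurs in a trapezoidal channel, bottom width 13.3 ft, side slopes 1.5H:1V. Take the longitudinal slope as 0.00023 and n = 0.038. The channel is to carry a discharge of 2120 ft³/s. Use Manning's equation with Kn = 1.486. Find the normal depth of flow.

y_n = 18.9 ft

Manning's equation rearranged: A R^(2/3) = nQ / (1.486·√S) = 0.038 × 2120 / (1.486 × √0.00023) = 3575.
At y = 20.5 ft: A R^(2/3) = 4290 — too large.
At y = 16.4 ft: A R^(2/3) = 2605 — too small.
At y = 18.9 ft: A R^(2/3) = 3572 — ≈ 3575.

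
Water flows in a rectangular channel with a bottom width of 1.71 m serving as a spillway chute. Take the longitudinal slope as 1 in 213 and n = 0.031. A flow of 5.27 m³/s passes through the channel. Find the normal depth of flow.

Manning's equation rearranged: A R^(2/3) = nQ / (1·√S) = 0.031 × 5.27 / (√0.004695) = 2.384.
At y = 1.51 m: A R^(2/3) = 1.725 — too small.
At y = 2.33 m: A R^(2/3) = 2.914 — too large.
At y = 1.97 m: A R^(2/3) = 2.386 — matches.

y_n = 1.97 m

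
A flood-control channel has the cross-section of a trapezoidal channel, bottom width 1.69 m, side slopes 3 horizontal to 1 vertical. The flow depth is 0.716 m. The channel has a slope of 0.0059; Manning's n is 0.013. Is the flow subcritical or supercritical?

supercritical

With bottom width b = 1.69 m and side slope z = 3: A = (b + zy)y = (1.69 + 3×0.716)×0.716 = 2.748 m²; P = b + 2y√(1+z²) = 1.69 + 2×0.716×3.162 = 6.218 m.
Hydraulic radius R = A/P = 2.748/6.218 = 0.4419 m.
V = (1/n) R^(2/3) √S = (1/0.013) × 0.4419^(2/3) × √0.0059 = 3.428 m/s. Hydraulic depth D_h = A/T = 2.748/5.986 = 0.4591 m.
Froude number Fr = V/√(g·D_h) = 3.428/√(9.81×0.4591) = 1.62, which is greater than 1, so the flow is supercritical.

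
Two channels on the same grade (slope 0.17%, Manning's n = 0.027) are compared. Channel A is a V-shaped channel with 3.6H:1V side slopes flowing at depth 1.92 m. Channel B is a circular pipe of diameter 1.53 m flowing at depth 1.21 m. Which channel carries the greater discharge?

channel A

Channel A: For a triangular section with side slope z = 3.6: A = zy² = 3.6×1.92² = 13.27 m²; P = 2y√(1+z²) = 2×1.92×3.736 = 14.35 m. Hydraulic radius R = A/P = 13.27/14.35 = 0.925 m. Q_A = (1/0.027)·13.27·0.925^(2/3)·√0.0017 = 19.24 m³/s.
Channel B: For a circular section of diameter D = 1.53 m at depth y = 1.21 m, the central angle is θ = 2 arccos(1 − 2y/D) = 4.383 rad. Then A = (D²/8)(θ − sin θ) = 1.559 m² and P = Dθ/2 = 3.353 m. Hydraulic radius R = A/P = 1.559/3.353 = 0.4651 m. Q_B = (1/0.027)·1.559·0.4651^(2/3)·√0.0017 = 1.43 m³/s.
Q_A = 19.24 m³/s vs Q_B = 1.43 m³/s, so channel A carries more.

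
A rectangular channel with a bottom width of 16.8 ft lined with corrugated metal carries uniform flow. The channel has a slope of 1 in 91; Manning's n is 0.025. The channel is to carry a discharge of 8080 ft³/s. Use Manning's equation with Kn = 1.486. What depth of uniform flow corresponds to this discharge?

y_n = 23 ft

Manning's equation rearranged: A R^(2/3) = nQ / (1.486·√S) = 0.025 × 8080 / (1.486 × √0.01099) = 1297.
Trying y = 26.8 ft: A R^(2/3) = 1551 — high.
Trying y = 18.4 ft: A R^(2/3) = 994.1 — low.
Trying y = 23 ft: A R^(2/3) = 1297 — close enough.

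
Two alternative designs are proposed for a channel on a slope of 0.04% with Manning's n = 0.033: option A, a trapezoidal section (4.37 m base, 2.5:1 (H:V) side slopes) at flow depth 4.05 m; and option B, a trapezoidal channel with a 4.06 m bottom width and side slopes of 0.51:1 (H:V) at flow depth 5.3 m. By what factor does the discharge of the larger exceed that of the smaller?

Channel A: With bottom width b = 4.37 m and side slope z = 2.5: A = (b + zy)y = (4.37 + 2.5×4.05)×4.05 = 58.7 m²; P = b + 2y√(1+z²) = 4.37 + 2×4.05×2.693 = 26.18 m. Hydraulic radius R = A/P = 58.7/26.18 = 2.242 m. Q_A = (1/0.033)·58.7·2.242^(2/3)·√0.0004 = 60.95 m³/s.
Channel B: With bottom width b = 4.06 m and side slope z = 0.51: A = (b + zy)y = (4.06 + 0.51×5.3)×5.3 = 35.84 m²; P = b + 2y√(1+z²) = 4.06 + 2×5.3×1.123 = 15.96 m. Hydraulic radius R = A/P = 35.84/15.96 = 2.246 m. Q_B = (1/0.033)·35.84·2.246^(2/3)·√0.0004 = 37.26 m³/s.
The larger discharge is 60.95 m³/s and the smaller is 37.26 m³/s; the ratio is 1.64.

1.64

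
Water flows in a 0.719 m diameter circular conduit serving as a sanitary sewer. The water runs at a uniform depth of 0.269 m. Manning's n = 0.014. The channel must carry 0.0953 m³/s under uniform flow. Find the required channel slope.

S = 0.0012

For a circular section of diameter D = 0.719 m at depth y = 0.269 m, the central angle is θ = 2 arccos(1 − 2y/D) = 2.633 rad. Then A = (D²/8)(θ − sin θ) = 0.1386 m² and P = Dθ/2 = 0.9464 m.
Hydraulic radius R = A/P = 0.1386/0.9464 = 0.1465 m.
From Manning's equation, S = [nQ / (1 A R^(2/3))]² = [0.014 × 0.0953 / (1 × 0.1386 × 0.1465^(2/3))]² = 0.0012.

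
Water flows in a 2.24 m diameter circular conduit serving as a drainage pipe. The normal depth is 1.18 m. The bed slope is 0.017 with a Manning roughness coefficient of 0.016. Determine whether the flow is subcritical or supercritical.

For a circular section of diameter D = 2.24 m at depth y = 1.18 m, the central angle is θ = 2 arccos(1 − 2y/D) = 3.249 rad. Then A = (D²/8)(θ − sin θ) = 2.105 m² and P = Dθ/2 = 3.639 m.
Hydraulic radius R = A/P = 2.105/3.639 = 0.5784 m.
V = (1/n) R^(2/3) √S = (1/0.016) × 0.5784^(2/3) × √0.017 = 5.657 m/s. Hydraulic depth D_h = A/T = 2.105/2.237 = 0.941 m.
Froude number Fr = V/√(g·D_h) = 5.657/√(9.81×0.941) = 1.86, which is greater than 1, so the flow is supercritical.

supercritical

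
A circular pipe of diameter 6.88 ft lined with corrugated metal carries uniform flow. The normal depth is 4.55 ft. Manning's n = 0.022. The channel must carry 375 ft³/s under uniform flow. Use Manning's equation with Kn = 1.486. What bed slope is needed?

S = 0.018

For a circular section of diameter D = 6.88 ft at depth y = 4.55 ft, the central angle is θ = 2 arccos(1 − 2y/D) = 3.799 rad. Then A = (D²/8)(θ − sin θ) = 26.09 ft² and P = Dθ/2 = 13.07 ft.
Hydraulic radius R = A/P = 26.09/13.07 = 1.997 ft.
From Manning's equation, S = [nQ / (1.486 A R^(2/3))]² = [0.022 × 375 / (1.486 × 26.09 × 1.997^(2/3))]² = 0.018.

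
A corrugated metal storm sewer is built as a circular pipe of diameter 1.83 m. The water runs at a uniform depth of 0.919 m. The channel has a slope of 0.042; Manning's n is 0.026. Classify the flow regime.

For a circular section of diameter D = 1.83 m at depth y = 0.919 m, the central angle is θ = 2 arccos(1 − 2y/D) = 3.15 rad. Then A = (D²/8)(θ − sin θ) = 1.322 m² and P = Dθ/2 = 2.883 m.
Hydraulic radius R = A/P = 1.322/2.883 = 0.4588 m.
V = (1/n) R^(2/3) √S = (1/0.026) × 0.4588^(2/3) × √0.042 = 4.689 m/s. Hydraulic depth D_h = A/T = 1.322/1.83 = 0.7226 m.
Froude number Fr = V/√(g·D_h) = 4.689/√(9.81×0.7226) = 1.76, which is greater than 1, so the flow is supercritical.

supercritical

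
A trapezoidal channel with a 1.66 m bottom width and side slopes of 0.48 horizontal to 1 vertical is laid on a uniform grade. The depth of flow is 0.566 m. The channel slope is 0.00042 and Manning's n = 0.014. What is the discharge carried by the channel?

Q = 0.832 m³/s

With bottom width b = 1.66 m and side slope z = 0.48: A = (b + zy)y = (1.66 + 0.48×0.566)×0.566 = 1.093 m²; P = b + 2y√(1+z²) = 1.66 + 2×0.566×1.109 = 2.916 m.
Hydraulic radius R = A/P = 1.093/2.916 = 0.375 m.
Manning's equation: Q = (1/n) A R^(2/3) S^(1/2) = (1/0.014) × 1.093 × 0.375^(2/3) × 0.00042^(1/2) = 0.832 m³/s.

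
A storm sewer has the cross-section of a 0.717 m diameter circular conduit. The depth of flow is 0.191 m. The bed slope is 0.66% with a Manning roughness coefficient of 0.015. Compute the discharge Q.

Q = 0.108 m³/s

For a circular section of diameter D = 0.717 m at depth y = 0.191 m, the central angle is θ = 2 arccos(1 − 2y/D) = 2.169 rad. Then A = (D²/8)(θ − sin θ) = 0.08631 m² and P = Dθ/2 = 0.7777 m.
Hydraulic radius R = A/P = 0.08631/0.7777 = 0.111 m.
Manning's equation: Q = (1/n) A R^(2/3) S^(1/2) = (1/0.015) × 0.08631 × 0.111^(2/3) × 0.0066^(1/2) = 0.108 m³/s.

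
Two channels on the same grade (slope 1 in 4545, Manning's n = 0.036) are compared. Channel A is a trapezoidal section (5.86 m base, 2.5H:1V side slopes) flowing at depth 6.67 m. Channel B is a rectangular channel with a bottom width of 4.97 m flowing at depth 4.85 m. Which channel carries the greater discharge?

channel A

Channel A: With bottom width b = 5.86 m and side slope z = 2.5: A = (b + zy)y = (5.86 + 2.5×6.67)×6.67 = 150.3 m²; P = b + 2y√(1+z²) = 5.86 + 2×6.67×2.693 = 41.78 m. Hydraulic radius R = A/P = 150.3/41.78 = 3.598 m. Q_A = (1/0.036)·150.3·3.598^(2/3)·√0.00022 = 145.4 m³/s.
Channel B: Flow area A = b·y = 4.97 × 4.85 = 24.1 m². Wetted perimeter P = b + 2y = 4.97 + 2×4.85 = 14.67 m. Hydraulic radius R = A/P = 24.1/14.67 = 1.643 m. Q_B = (1/0.036)·24.1·1.643^(2/3)·√0.00022 = 13.83 m³/s.
Q_A = 145.4 m³/s vs Q_B = 13.83 m³/s, so channel A carries more.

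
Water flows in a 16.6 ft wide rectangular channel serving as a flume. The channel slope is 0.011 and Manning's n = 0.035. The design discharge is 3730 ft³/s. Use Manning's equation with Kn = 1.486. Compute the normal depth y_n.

Manning's equation rearranged: A R^(2/3) = nQ / (1.486·√S) = 0.035 × 3730 / (1.486 × √0.011) = 837.6.
Try y = 12.7 ft: A R^(2/3) = 618 — short.
Try y = 20.6 ft: A R^(2/3) = 1119 — over.
Try y = 16.2 ft: A R^(2/3) = 836.7 — matches.

y_n = 16.2 ft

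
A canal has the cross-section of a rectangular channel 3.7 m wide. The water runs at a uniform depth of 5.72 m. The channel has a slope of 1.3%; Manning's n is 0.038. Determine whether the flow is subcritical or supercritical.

Flow area A = b·y = 3.7 × 5.72 = 21.16 m². Wetted perimeter P = b + 2y = 3.7 + 2×5.72 = 15.14 m.
Hydraulic radius R = A/P = 21.16/15.14 = 1.398 m.
V = (1/n) R^(2/3) √S = (1/0.038) × 1.398^(2/3) × √0.013 = 3.751 m/s. Hydraulic depth D_h = A/T = 21.16/3.7 = 5.72 m.
Froude number Fr = V/√(g·D_h) = 3.751/√(9.81×5.72) = 0.501, which is less than 1, so the flow is subcritical.

subcritical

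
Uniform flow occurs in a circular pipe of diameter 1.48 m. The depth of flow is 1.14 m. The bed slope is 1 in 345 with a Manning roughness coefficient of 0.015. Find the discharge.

Q = 2.99 m³/s

For a circular section of diameter D = 1.48 m at depth y = 1.14 m, the central angle is θ = 2 arccos(1 − 2y/D) = 4.284 rad. Then A = (D²/8)(θ − sin θ) = 1.422 m² and P = Dθ/2 = 3.17 m.
Hydraulic radius R = A/P = 1.422/3.17 = 0.4486 m.
Manning's equation: Q = (1/n) A R^(2/3) S^(1/2) = (1/0.015) × 1.422 × 0.4486^(2/3) × 0.002899^(1/2) = 2.99 m³/s.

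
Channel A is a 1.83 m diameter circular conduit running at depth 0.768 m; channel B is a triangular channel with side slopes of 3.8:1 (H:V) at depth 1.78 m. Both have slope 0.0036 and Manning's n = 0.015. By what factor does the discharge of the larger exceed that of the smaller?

19

Channel A: For a circular section of diameter D = 1.83 m at depth y = 0.768 m, the central angle is θ = 2 arccos(1 − 2y/D) = 2.819 rad. Then A = (D²/8)(θ − sin θ) = 1.047 m² and P = Dθ/2 = 2.579 m. Hydraulic radius R = A/P = 1.047/2.579 = 0.406 m. Q_A = (1/0.015)·1.047·0.406^(2/3)·√0.0036 = 2.297 m³/s.
Channel B: For a triangular section with side slope z = 3.8: A = zy² = 3.8×1.78² = 12.04 m²; P = 2y√(1+z²) = 2×1.78×3.929 = 13.99 m. Hydraulic radius R = A/P = 12.04/13.99 = 0.8607 m. Q_B = (1/0.015)·12.04·0.8607^(2/3)·√0.0036 = 43.58 m³/s.
The larger discharge is 43.58 m³/s and the smaller is 2.297 m³/s; the ratio is 19.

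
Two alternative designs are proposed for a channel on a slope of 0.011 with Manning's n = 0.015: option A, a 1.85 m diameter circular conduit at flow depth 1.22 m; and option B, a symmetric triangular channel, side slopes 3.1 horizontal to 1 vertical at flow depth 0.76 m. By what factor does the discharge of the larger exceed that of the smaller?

Channel A: For a circular section of diameter D = 1.85 m at depth y = 1.22 m, the central angle is θ = 2 arccos(1 − 2y/D) = 3.791 rad. Then A = (D²/8)(θ − sin θ) = 1.88 m² and P = Dθ/2 = 3.506 m. Hydraulic radius R = A/P = 1.88/3.506 = 0.5363 m. Q_A = (1/0.015)·1.88·0.5363^(2/3)·√0.011 = 8.678 m³/s.
Channel B: For a triangular section with side slope z = 3.1: A = zy² = 3.1×0.76² = 1.791 m²; P = 2y√(1+z²) = 2×0.76×3.257 = 4.951 m. Hydraulic radius R = A/P = 1.791/4.951 = 0.3616 m. Q_B = (1/0.015)·1.791·0.3616^(2/3)·√0.011 = 6.355 m³/s.
The larger discharge is 8.678 m³/s and the smaller is 6.355 m³/s; the ratio is 1.37.

1.37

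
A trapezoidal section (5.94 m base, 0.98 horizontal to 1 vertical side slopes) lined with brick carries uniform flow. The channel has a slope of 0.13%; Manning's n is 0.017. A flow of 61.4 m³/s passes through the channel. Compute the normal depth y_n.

Manning's equation rearranged: A R^(2/3) = nQ / (1·√S) = 0.017 × 61.4 / (√0.0013) = 28.95.
Trying y = 2.03 m: A R^(2/3) = 20 — too small.
Trying y = 2.5 m: A R^(2/3) = 28.94 — close enough.

y_n = 2.5 m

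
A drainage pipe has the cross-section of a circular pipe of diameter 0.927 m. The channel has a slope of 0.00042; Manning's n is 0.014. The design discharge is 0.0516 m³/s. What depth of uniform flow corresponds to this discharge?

Manning's equation rearranged: A R^(2/3) = nQ / (1·√S) = 0.014 × 0.0516 / (√0.00042) = 0.03525.
Try y = 0.185 m: A R^(2/3) = 0.0222 — low.
Try y = 0.295 m: A R^(2/3) = 0.05587 — high.
Try y = 0.233 m: A R^(2/3) = 0.03526 — close enough.

y_n = 0.233 m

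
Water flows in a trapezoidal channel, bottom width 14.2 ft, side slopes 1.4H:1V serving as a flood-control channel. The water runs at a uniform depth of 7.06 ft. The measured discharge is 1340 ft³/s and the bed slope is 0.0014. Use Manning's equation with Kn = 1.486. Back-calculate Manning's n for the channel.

With bottom width b = 14.2 ft and side slope z = 1.4: A = (b + zy)y = (14.2 + 1.4×7.06)×7.06 = 170 ft²; P = b + 2y√(1+z²) = 14.2 + 2×7.06×1.72 = 38.49 ft.
Hydraulic radius R = A/P = 170/38.49 = 4.417 ft.
Rearranging Manning's equation: n = (1.486/Q) A R^(2/3) S^(1/2) = (1.486/1340) × 170 × 4.417^(2/3) × √0.0014 = 0.019.

n = 0.019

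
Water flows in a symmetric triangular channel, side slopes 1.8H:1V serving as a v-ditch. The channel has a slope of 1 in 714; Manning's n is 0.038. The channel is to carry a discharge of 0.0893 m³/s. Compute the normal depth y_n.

Manning's equation rearranged: A R^(2/3) = nQ / (1·√S) = 0.038 × 0.0893 / (√0.001401) = 0.09067.
At y = 0.283 m: A R^(2/3) = 0.03579 — too small.
At y = 0.401 m: A R^(2/3) = 0.09065 — close enough.

y_n = 0.401 m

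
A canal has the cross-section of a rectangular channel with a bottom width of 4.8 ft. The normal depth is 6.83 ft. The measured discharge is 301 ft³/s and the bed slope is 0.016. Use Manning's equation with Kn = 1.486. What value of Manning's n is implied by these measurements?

Flow area A = b·y = 4.8 × 6.83 = 32.78 ft². Wetted perimeter P = b + 2y = 4.8 + 2×6.83 = 18.46 ft.
Hydraulic radius R = A/P = 32.78/18.46 = 1.776 ft.
Rearranging Manning's equation: n = (1.486/Q) A R^(2/3) S^(1/2) = (1.486/301) × 32.78 × 1.776^(2/3) × √0.016 = 0.03.

n = 0.03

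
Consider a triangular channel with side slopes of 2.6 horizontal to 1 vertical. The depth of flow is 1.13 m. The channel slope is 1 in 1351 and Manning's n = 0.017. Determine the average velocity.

V = 1.04 m/s

For a triangular section with side slope z = 2.6: A = zy² = 2.6×1.13² = 3.32 m²; P = 2y√(1+z²) = 2×1.13×2.786 = 6.296 m.
Hydraulic radius R = A/P = 3.32/6.296 = 0.5273 m.
From Manning's equation, V = (1/n) R^(2/3) S^(1/2) = (1/0.017) × 0.5273^(2/3) × 0.0007402^(1/2) = 1.04 m/s.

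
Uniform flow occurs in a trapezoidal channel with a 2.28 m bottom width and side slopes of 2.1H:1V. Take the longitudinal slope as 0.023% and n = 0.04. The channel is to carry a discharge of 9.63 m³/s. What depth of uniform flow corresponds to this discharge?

Manning's equation rearranged: A R^(2/3) = nQ / (1·√S) = 0.04 × 9.63 / (√0.00023) = 25.4.
At y = 1.97 m: A R^(2/3) = 13.51 — low.
At y = 2.87 m: A R^(2/3) = 31.59 — high.
At y = 2.61 m: A R^(2/3) = 25.41 — ≈ 25.4.

y_n = 2.61 m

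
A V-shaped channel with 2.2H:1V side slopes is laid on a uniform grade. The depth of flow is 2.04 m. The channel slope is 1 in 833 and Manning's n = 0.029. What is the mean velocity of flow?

V = 1.14 m/s

For a triangular section with side slope z = 2.2: A = zy² = 2.2×2.04² = 9.156 m²; P = 2y√(1+z²) = 2×2.04×2.417 = 9.86 m.
Hydraulic radius R = A/P = 9.156/9.86 = 0.9286 m.
From Manning's equation, V = (1/n) R^(2/3) S^(1/2) = (1/0.029) × 0.9286^(2/3) × 0.0012^(1/2) = 1.14 m/s.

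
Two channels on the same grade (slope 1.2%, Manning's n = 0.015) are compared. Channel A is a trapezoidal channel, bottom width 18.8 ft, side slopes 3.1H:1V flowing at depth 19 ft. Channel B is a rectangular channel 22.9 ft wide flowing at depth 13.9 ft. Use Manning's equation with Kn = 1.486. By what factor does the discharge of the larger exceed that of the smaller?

6.47

Channel A: With bottom width b = 18.8 ft and side slope z = 3.1: A = (b + zy)y = (18.8 + 3.1×19)×19 = 1476 ft²; P = b + 2y√(1+z²) = 18.8 + 2×19×3.257 = 142.6 ft. Hydraulic radius R = A/P = 1476/142.6 = 10.35 ft. Q_A = (1.486/0.015)·1476·10.35^(2/3)·√0.012 = 76110 ft³/s.
Channel B: Flow area A = b·y = 22.9 × 13.9 = 318.3 ft². Wetted perimeter P = b + 2y = 22.9 + 2×13.9 = 50.7 ft. Hydraulic radius R = A/P = 318.3/50.7 = 6.278 ft. Q_B = (1.486/0.015)·318.3·6.278^(2/3)·√0.012 = 11760 ft³/s.
The larger discharge is 76110 ft³/s and the smaller is 11760 ft³/s; the ratio is 6.47.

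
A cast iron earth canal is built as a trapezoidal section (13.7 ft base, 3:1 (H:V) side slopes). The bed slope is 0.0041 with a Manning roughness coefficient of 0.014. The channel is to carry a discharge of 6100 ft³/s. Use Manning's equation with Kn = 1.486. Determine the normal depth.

y_n = 8.22 ft

Manning's equation rearranged: A R^(2/3) = nQ / (1.486·√S) = 0.014 × 6100 / (1.486 × √0.0041) = 897.5.
Trying y = 10.5 ft: A R^(2/3) = 1554 — over.
Trying y = 8.22 ft: A R^(2/3) = 897.3 — ≈ 897.5.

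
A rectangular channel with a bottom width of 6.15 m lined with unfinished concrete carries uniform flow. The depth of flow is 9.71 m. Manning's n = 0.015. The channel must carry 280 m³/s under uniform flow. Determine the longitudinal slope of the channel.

Flow area A = b·y = 6.15 × 9.71 = 59.72 m². Wetted perimeter P = b + 2y = 6.15 + 2×9.71 = 25.57 m.
Hydraulic radius R = A/P = 59.72/25.57 = 2.335 m.
From Manning's equation, S = [nQ / (1 A R^(2/3))]² = [0.015 × 280 / (1 × 59.72 × 2.335^(2/3))]² = 0.0016.

S = 0.0016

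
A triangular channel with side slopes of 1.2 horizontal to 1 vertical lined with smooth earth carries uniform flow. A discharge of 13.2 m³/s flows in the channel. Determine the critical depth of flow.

y_c = 1.9 m

At critical depth, Q² T / (g A³) = 1, i.e. A³/T = Q²/g = 13.2²/9.81 = 17.76.
At y = 1.34 m: A³/T = 3.111 — too small.
At y = 2.23 m: A³/T = 39.71 — too large.
At y = 1.9 m: A³/T = 17.83 — ≈ 17.76.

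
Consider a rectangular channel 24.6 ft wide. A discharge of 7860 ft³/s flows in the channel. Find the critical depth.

For a rectangular channel, critical depth y_c = (q²/g)^(1/3) where q = Q/b = 7860/24.6 = 319.5 ft²/s.
So y_c = (319.5²/32.2)^(1/3) = 14.7 ft.

y_c = 14.7 ft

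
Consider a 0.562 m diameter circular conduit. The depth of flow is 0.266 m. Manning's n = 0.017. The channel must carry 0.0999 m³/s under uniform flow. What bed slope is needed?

S = 0.0031

For a circular section of diameter D = 0.562 m at depth y = 0.266 m, the central angle is θ = 2 arccos(1 − 2y/D) = 3.035 rad. Then A = (D²/8)(θ − sin θ) = 0.1156 m² and P = Dθ/2 = 0.8528 m.
Hydraulic radius R = A/P = 0.1156/0.8528 = 0.1356 m.
From Manning's equation, S = [nQ / (1 A R^(2/3))]² = [0.017 × 0.0999 / (1 × 0.1156 × 0.1356^(2/3))]² = 0.0031.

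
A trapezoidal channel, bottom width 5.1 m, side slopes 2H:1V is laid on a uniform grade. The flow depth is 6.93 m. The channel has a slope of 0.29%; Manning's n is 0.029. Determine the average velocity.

With bottom width b = 5.1 m and side slope z = 2: A = (b + zy)y = (5.1 + 2×6.93)×6.93 = 131.4 m²; P = b + 2y√(1+z²) = 5.1 + 2×6.93×2.236 = 36.09 m.
Hydraulic radius R = A/P = 131.4/36.09 = 3.641 m.
From Manning's equation, V = (1/n) R^(2/3) S^(1/2) = (1/0.029) × 3.641^(2/3) × 0.0029^(1/2) = 4.39 m/s.

V = 4.39 m/s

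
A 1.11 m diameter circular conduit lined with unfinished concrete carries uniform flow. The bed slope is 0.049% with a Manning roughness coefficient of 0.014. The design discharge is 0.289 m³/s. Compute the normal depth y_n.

y_n = 0.518 m

Manning's equation rearranged: A R^(2/3) = nQ / (1·√S) = 0.014 × 0.289 / (√0.00049) = 0.1828.
Try y = 0.663 m: A R^(2/3) = 0.2747 — high.
Try y = 0.518 m: A R^(2/3) = 0.1828 — ≈ 0.1828.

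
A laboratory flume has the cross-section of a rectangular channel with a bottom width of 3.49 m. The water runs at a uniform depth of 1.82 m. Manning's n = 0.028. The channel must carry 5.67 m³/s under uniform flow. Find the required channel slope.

Flow area A = b·y = 3.49 × 1.82 = 6.352 m². Wetted perimeter P = b + 2y = 3.49 + 2×1.82 = 7.13 m.
Hydraulic radius R = A/P = 6.352/7.13 = 0.8909 m.
From Manning's equation, S = [nQ / (1 A R^(2/3))]² = [0.028 × 5.67 / (1 × 6.352 × 0.8909^(2/3))]² = 0.000729.

S = 0.000729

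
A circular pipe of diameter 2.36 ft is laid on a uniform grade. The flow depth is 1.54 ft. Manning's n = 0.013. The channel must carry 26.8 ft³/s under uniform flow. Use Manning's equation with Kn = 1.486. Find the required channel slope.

For a circular section of diameter D = 2.36 ft at depth y = 1.54 ft, the central angle is θ = 2 arccos(1 − 2y/D) = 3.762 rad. Then A = (D²/8)(θ − sin θ) = 3.023 ft² and P = Dθ/2 = 4.439 ft.
Hydraulic radius R = A/P = 3.023/4.439 = 0.6811 ft.
From Manning's equation, S = [nQ / (1.486 A R^(2/3))]² = [0.013 × 26.8 / (1.486 × 3.023 × 0.6811^(2/3))]² = 0.01.

S = 0.01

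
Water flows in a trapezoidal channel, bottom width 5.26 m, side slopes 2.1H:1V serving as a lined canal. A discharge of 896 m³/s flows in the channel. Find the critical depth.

At critical depth, Q² T / (g A³) = 1, i.e. A³/T = Q²/g = 896²/9.81 = 81840.
At y = 7.63 m: A³/T = 114800 — too large.
At y = 7.06 m: A³/T = 81680 — close enough.

y_c = 7.06 m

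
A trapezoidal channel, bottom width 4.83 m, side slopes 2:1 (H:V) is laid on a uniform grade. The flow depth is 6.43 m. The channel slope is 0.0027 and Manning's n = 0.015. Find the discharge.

Q = 889 m³/s

With bottom width b = 4.83 m and side slope z = 2: A = (b + zy)y = (4.83 + 2×6.43)×6.43 = 113.7 m²; P = b + 2y√(1+z²) = 4.83 + 2×6.43×2.236 = 33.59 m.
Hydraulic radius R = A/P = 113.7/33.59 = 3.387 m.
Manning's equation: Q = (1/n) A R^(2/3) S^(1/2) = (1/0.015) × 113.7 × 3.387^(2/3) × 0.0027^(1/2) = 889 m³/s.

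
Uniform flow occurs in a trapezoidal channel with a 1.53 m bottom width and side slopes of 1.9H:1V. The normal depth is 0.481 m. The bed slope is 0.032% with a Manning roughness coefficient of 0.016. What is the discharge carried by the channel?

With bottom width b = 1.53 m and side slope z = 1.9: A = (b + zy)y = (1.53 + 1.9×0.481)×0.481 = 1.176 m²; P = b + 2y√(1+z²) = 1.53 + 2×0.481×2.147 = 3.596 m.
Hydraulic radius R = A/P = 1.176/3.596 = 0.3269 m.
Manning's equation: Q = (1/n) A R^(2/3) S^(1/2) = (1/0.016) × 1.176 × 0.3269^(2/3) × 0.00032^(1/2) = 0.624 m³/s.

Q = 0.624 m³/s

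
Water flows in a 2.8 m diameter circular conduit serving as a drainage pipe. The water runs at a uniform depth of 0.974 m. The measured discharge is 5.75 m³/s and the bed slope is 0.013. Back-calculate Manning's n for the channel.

For a circular section of diameter D = 2.8 m at depth y = 0.974 m, the central angle is θ = 2 arccos(1 − 2y/D) = 2.523 rad. Then A = (D²/8)(θ − sin θ) = 1.905 m² and P = Dθ/2 = 3.533 m.
Hydraulic radius R = A/P = 1.905/3.533 = 0.5392 m.
Rearranging Manning's equation: n = (1/Q) A R^(2/3) S^(1/2) = (1/5.75) × 1.905 × 0.5392^(2/3) × √0.013 = 0.025.

n = 0.025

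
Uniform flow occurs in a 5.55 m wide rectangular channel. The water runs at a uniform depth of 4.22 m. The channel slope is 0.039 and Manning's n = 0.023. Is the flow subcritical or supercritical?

Flow area A = b·y = 5.55 × 4.22 = 23.42 m². Wetted perimeter P = b + 2y = 5.55 + 2×4.22 = 13.99 m.
Hydraulic radius R = A/P = 23.42/13.99 = 1.674 m.
V = (1/n) R^(2/3) √S = (1/0.023) × 1.674^(2/3) × √0.039 = 12.11 m/s. Hydraulic depth D_h = A/T = 23.42/5.55 = 4.22 m.
Froude number Fr = V/√(g·D_h) = 12.11/√(9.81×4.22) = 1.88, which is greater than 1, so the flow is supercritical.

supercritical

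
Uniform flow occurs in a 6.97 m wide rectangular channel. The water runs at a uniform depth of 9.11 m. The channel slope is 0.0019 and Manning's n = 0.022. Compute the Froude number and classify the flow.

Flow area A = b·y = 6.97 × 9.11 = 63.5 m². Wetted perimeter P = b + 2y = 6.97 + 2×9.11 = 25.19 m.
Hydraulic radius R = A/P = 63.5/25.19 = 2.521 m.
V = (1/n) R^(2/3) √S = (1/0.022) × 2.521^(2/3) × √0.0019 = 3.67 m/s. Hydraulic depth D_h = A/T = 63.5/6.97 = 9.11 m.
Froude number Fr = V/√(g·D_h) = 3.67/√(9.81×9.11) = 0.388, which is less than 1, so the flow is subcritical.

subcritical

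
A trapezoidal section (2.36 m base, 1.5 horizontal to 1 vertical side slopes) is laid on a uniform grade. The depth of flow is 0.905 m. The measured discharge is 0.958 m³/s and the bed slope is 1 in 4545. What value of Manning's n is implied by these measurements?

n = 0.037

With bottom width b = 2.36 m and side slope z = 1.5: A = (b + zy)y = (2.36 + 1.5×0.905)×0.905 = 3.364 m²; P = b + 2y√(1+z²) = 2.36 + 2×0.905×1.803 = 5.623 m.
Hydraulic radius R = A/P = 3.364/5.623 = 0.5983 m.
Rearranging Manning's equation: n = (1/Q) A R^(2/3) S^(1/2) = (1/0.958) × 3.364 × 0.5983^(2/3) × √0.00022 = 0.037.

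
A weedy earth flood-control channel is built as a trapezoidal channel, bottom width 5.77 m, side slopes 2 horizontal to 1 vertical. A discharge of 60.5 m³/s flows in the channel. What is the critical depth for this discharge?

y_c = 1.8 m

At critical depth, Q² T / (g A³) = 1, i.e. A³/T = Q²/g = 60.5²/9.81 = 373.1.
Trying y = 1.59 m: A³/T = 237.6 — too small.
Trying y = 2.06 m: A³/T = 603.6 — too large.
Trying y = 1.8 m: A³/T = 369.9 — close enough.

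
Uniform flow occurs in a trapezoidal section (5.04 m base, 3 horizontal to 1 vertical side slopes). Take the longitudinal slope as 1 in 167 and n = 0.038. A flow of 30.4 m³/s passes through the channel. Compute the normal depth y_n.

Manning's equation rearranged: A R^(2/3) = nQ / (1·√S) = 0.038 × 30.4 / (√0.005988) = 14.93.
Trying y = 1.81 m: A R^(2/3) = 20.79 — high.
Trying y = 1.54 m: A R^(2/3) = 14.94 — matches.

y_n = 1.54 m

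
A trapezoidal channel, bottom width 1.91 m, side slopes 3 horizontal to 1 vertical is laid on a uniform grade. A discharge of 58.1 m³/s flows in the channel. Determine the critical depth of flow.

At critical depth, Q² T / (g A³) = 1, i.e. A³/T = Q²/g = 58.1²/9.81 = 344.1.
Try y = 2.43 m: A³/T = 677.6 — over.
Try y = 1.5 m: A³/T = 81.47 — short.
Try y = 2.09 m: A³/T = 345.8 — close enough.

y_c = 2.09 m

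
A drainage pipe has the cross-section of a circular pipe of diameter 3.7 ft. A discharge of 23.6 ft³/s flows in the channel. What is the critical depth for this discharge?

y_c = 1.47 ft

At critical depth, Q² T / (g A³) = 1, i.e. A³/T = Q²/g = 23.6²/32.2 = 17.3.
Try y = 1.16 ft: A³/T = 6.984 — too small.
Try y = 1.83 ft: A³/T = 40.29 — too large.
Try y = 1.47 ft: A³/T = 17.41 — matches.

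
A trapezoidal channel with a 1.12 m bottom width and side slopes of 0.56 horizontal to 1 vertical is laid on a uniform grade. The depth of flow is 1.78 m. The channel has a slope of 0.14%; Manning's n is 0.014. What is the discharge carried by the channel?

Q = 8.12 m³/s

With bottom width b = 1.12 m and side slope z = 0.56: A = (b + zy)y = (1.12 + 0.56×1.78)×1.78 = 3.768 m²; P = b + 2y√(1+z²) = 1.12 + 2×1.78×1.146 = 5.2 m.
Hydraulic radius R = A/P = 3.768/5.2 = 0.7246 m.
Manning's equation: Q = (1/n) A R^(2/3) S^(1/2) = (1/0.014) × 3.768 × 0.7246^(2/3) × 0.0014^(1/2) = 8.12 m³/s.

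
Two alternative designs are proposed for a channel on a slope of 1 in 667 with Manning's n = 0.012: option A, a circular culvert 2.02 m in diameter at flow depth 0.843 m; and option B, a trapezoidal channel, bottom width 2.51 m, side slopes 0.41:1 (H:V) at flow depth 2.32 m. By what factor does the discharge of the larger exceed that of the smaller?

Channel A: For a circular section of diameter D = 2.02 m at depth y = 0.843 m, the central angle is θ = 2 arccos(1 − 2y/D) = 2.809 rad. Then A = (D²/8)(θ − sin θ) = 1.267 m² and P = Dθ/2 = 2.837 m. Hydraulic radius R = A/P = 1.267/2.837 = 0.4464 m. Q_A = (1/0.012)·1.267·0.4464^(2/3)·√0.001499 = 2.387 m³/s.
Channel B: With bottom width b = 2.51 m and side slope z = 0.41: A = (b + zy)y = (2.51 + 0.41×2.32)×2.32 = 8.03 m²; P = b + 2y√(1+z²) = 2.51 + 2×2.32×1.081 = 7.525 m. Hydraulic radius R = A/P = 8.03/7.525 = 1.067 m. Q_B = (1/0.012)·8.03·1.067^(2/3)·√0.001499 = 27.06 m³/s.
The larger discharge is 27.06 m³/s and the smaller is 2.387 m³/s; the ratio is 11.3.

11.3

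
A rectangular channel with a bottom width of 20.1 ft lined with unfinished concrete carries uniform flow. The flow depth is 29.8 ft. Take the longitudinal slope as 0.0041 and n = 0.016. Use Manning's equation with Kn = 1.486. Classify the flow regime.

Flow area A = b·y = 20.1 × 29.8 = 599 ft². Wetted perimeter P = b + 2y = 20.1 + 2×29.8 = 79.7 ft.
Hydraulic radius R = A/P = 599/79.7 = 7.515 ft.
V = (1.486/n) R^(2/3) √S = (1.486/0.016) × 7.515^(2/3) × √0.0041 = 22.82 ft/s. Hydraulic depth D_h = A/T = 599/20.1 = 29.8 ft.
Froude number Fr = V/√(g·D_h) = 22.82/√(32.2×29.8) = 0.737, which is less than 1, so the flow is subcritical.

subcritical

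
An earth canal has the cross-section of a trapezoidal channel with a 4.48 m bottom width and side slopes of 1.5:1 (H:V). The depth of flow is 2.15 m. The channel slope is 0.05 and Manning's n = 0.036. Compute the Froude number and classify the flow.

With bottom width b = 4.48 m and side slope z = 1.5: A = (b + zy)y = (4.48 + 1.5×2.15)×2.15 = 16.57 m²; P = b + 2y√(1+z²) = 4.48 + 2×2.15×1.803 = 12.23 m.
Hydraulic radius R = A/P = 16.57/12.23 = 1.354 m.
V = (1/n) R^(2/3) √S = (1/0.036) × 1.354^(2/3) × √0.05 = 7.603 m/s. Hydraulic depth D_h = A/T = 16.57/10.93 = 1.516 m.
Froude number Fr = V/√(g·D_h) = 7.603/√(9.81×1.516) = 1.97, which is greater than 1, so the flow is supercritical.

supercritical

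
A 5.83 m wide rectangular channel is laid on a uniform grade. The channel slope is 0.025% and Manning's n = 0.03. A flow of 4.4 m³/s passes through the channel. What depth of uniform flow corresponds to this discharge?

Manning's equation rearranged: A R^(2/3) = nQ / (1·√S) = 0.03 × 4.4 / (√0.00025) = 8.348.
Trying y = 1.04 m: A R^(2/3) = 5.078 — low.
Trying y = 1.46 m: A R^(2/3) = 8.357 — ≈ 8.348.

y_n = 1.46 m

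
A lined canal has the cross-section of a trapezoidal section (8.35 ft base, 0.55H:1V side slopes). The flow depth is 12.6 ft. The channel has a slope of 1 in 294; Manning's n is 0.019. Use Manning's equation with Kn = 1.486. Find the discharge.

Q = 2630 ft³/s

With bottom width b = 8.35 ft and side slope z = 0.55: A = (b + zy)y = (8.35 + 0.55×12.6)×12.6 = 192.5 ft²; P = b + 2y√(1+z²) = 8.35 + 2×12.6×1.141 = 37.11 ft.
Hydraulic radius R = A/P = 192.5/37.11 = 5.188 ft.
Manning's equation: Q = (1.486/n) A R^(2/3) S^(1/2) = (1.486/0.019) × 192.5 × 5.188^(2/3) × 0.003401^(1/2) = 2630 ft³/s.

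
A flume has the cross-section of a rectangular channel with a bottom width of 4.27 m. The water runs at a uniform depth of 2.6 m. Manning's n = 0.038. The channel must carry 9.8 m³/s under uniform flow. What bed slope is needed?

Flow area A = b·y = 4.27 × 2.6 = 11.1 m². Wetted perimeter P = b + 2y = 4.27 + 2×2.6 = 9.47 m.
Hydraulic radius R = A/P = 11.1/9.47 = 1.172 m.
From Manning's equation, S = [nQ / (1 A R^(2/3))]² = [0.038 × 9.8 / (1 × 11.1 × 1.172^(2/3))]² = 0.00091.

S = 0.00091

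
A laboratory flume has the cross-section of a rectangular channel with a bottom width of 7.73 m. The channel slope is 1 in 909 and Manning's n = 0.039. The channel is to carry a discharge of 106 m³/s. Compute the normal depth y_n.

y_n = 8.42 m

Manning's equation rearranged: A R^(2/3) = nQ / (1·√S) = 0.039 × 106 / (√0.0011) = 124.6.
At y = 7.45 m: A R^(2/3) = 107.3 — low.
At y = 9.49 m: A R^(2/3) = 143.9 — high.
At y = 8.42 m: A R^(2/3) = 124.6 — close enough.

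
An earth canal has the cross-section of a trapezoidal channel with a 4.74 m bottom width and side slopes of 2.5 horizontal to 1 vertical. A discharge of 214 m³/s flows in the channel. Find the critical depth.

At critical depth, Q² T / (g A³) = 1, i.e. A³/T = Q²/g = 214²/9.81 = 4668.
Try y = 4.3 m: A³/T = 11260 — over.
Try y = 2.75 m: A³/T = 1762 — short.
Try y = 3.49 m: A³/T = 4677 — ≈ 4668.

y_c = 3.49 m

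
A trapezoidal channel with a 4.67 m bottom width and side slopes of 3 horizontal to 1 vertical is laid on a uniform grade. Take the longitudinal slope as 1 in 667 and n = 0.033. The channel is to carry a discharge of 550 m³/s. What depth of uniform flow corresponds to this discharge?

y_n = 7.27 m

Manning's equation rearranged: A R^(2/3) = nQ / (1·√S) = 0.033 × 550 / (√0.001499) = 468.7.
Try y = 8.06 m: A R^(2/3) = 603.3 — high.
Try y = 4.98 m: A R^(2/3) = 189.4 — low.
Try y = 7.27 m: A R^(2/3) = 468.9 — close enough.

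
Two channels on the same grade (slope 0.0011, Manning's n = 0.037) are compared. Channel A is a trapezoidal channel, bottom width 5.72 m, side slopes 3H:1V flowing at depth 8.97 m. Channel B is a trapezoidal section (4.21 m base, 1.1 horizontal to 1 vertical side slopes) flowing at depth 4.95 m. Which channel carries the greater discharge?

channel A

Channel A: With bottom width b = 5.72 m and side slope z = 3: A = (b + zy)y = (5.72 + 3×8.97)×8.97 = 292.7 m²; P = b + 2y√(1+z²) = 5.72 + 2×8.97×3.162 = 62.45 m. Hydraulic radius R = A/P = 292.7/62.45 = 4.687 m. Q_A = (1/0.037)·292.7·4.687^(2/3)·√0.0011 = 734.8 m³/s.
Channel B: With bottom width b = 4.21 m and side slope z = 1.1: A = (b + zy)y = (4.21 + 1.1×4.95)×4.95 = 47.79 m²; P = b + 2y√(1+z²) = 4.21 + 2×4.95×1.487 = 18.93 m. Hydraulic radius R = A/P = 47.79/18.93 = 2.525 m. Q_B = (1/0.037)·47.79·2.525^(2/3)·√0.0011 = 79.44 m³/s.
Q_A = 734.8 m³/s vs Q_B = 79.44 m³/s, so channel A carries more.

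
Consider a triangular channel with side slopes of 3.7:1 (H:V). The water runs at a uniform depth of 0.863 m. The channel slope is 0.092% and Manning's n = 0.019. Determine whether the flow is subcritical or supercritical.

subcritical

For a triangular section with side slope z = 3.7: A = zy² = 3.7×0.863² = 2.756 m²; P = 2y√(1+z²) = 2×0.863×3.833 = 6.615 m.
Hydraulic radius R = A/P = 2.756/6.615 = 0.4166 m.
V = (1/n) R^(2/3) √S = (1/0.019) × 0.4166^(2/3) × √0.00092 = 0.8904 m/s. Hydraulic depth D_h = A/T = 2.756/6.386 = 0.4315 m.
Froude number Fr = V/√(g·D_h) = 0.8904/√(9.81×0.4315) = 0.433, which is less than 1, so the flow is subcritical.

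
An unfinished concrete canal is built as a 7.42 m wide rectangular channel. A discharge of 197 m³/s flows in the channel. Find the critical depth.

For a rectangular channel, critical depth y_c = (q²/g)^(1/3) where q = Q/b = 197/7.42 = 26.55 m²/s.
So y_c = (26.55²/9.81)^(1/3) = 4.16 m.

y_c = 4.16 m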